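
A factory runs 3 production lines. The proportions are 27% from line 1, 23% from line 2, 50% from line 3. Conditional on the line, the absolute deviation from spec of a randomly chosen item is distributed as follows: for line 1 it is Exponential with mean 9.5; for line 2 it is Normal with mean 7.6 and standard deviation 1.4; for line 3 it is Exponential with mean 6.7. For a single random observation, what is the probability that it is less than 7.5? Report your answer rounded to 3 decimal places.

Conditional on each line, P(X < 7.5): 1: 0.545916; 2: 0.471528; 3: 0.673525.
By total probability, P(X < 7.5) = 0.27·0.545916 + 0.23·0.471528 + 0.5·0.673525 = 0.592612.

0.593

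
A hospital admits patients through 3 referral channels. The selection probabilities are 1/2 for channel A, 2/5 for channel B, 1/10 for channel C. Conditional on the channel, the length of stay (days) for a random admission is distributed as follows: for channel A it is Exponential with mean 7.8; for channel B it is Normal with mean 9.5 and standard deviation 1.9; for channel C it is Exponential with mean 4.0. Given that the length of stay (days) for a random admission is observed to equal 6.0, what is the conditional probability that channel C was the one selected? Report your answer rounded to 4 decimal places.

Likelihoods f(6.0 | ·): A: 0.0594063; B: 0.0384857; C: 0.0557825.
Posterior ∝ prior × likelihood. Numerator for C: 0.1·0.0557825 = 0.00557825.
Normalizing constant: 0.5·0.0594063 + 0.4·0.0384857 + 0.1·0.0557825 = 0.0506757.
P(C | observation) = 0.00557825 / 0.0506757 = 0.110077.

0.1101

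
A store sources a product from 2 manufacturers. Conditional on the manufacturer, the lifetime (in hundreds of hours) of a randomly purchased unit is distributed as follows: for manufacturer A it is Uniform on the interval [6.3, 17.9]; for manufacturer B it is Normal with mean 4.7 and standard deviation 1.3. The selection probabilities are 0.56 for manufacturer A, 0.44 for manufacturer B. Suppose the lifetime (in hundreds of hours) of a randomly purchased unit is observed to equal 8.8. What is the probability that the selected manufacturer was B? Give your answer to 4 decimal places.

Likelihoods f(8.8 | ·): A: 0.0862069; B: 0.00212353.
Posterior ∝ prior × likelihood. Numerator for B: 0.44·0.00212353 = 0.000934353.
Normalizing constant: 0.56·0.0862069 + 0.44·0.00212353 = 0.0492102.
P(B | observation) = 0.000934353 / 0.0492102 = 0.018987.

0.0190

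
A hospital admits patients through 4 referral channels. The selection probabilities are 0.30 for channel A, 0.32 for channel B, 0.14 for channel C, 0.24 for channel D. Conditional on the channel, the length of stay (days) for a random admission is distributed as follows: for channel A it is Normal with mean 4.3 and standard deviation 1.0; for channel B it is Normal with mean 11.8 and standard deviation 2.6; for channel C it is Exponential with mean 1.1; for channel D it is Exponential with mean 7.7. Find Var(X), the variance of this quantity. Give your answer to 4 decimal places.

Per component, A: μ=4.3, E[X²]=19.49; B: μ=11.8, E[X²]=146; C: μ=1.1, E[X²]=2.42; D: μ=7.7, E[X²]=118.58.
E[X] = 0.3·4.3 + 0.32·11.8 + 0.14·1.1 + 0.24·7.7 = 7.068.
E[X²] = 0.3·19.49 + 0.32·146 + 0.14·2.42 + 0.24·118.58 = 81.365.
Var(X) = E[X²] − (E[X])² = 81.365 − 49.9566 = 31.4084.

31.4084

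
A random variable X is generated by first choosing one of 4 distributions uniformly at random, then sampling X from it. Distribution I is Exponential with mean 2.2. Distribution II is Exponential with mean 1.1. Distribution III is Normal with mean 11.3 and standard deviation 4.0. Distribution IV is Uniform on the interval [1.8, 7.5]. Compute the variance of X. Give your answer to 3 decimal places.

Per component, I: μ=2.2, E[X²]=9.68; II: μ=1.1, E[X²]=2.42; III: μ=11.3, E[X²]=143.69; IV: μ=4.65, E[X²]=24.33.
E[X] = 0.25·2.2 + 0.25·1.1 + 0.25·11.3 + 0.25·4.65 = 4.8125.
E[X²] = 0.25·9.68 + 0.25·2.42 + 0.25·143.69 + 0.25·24.33 = 45.03.
Var(X) = E[X²] − (E[X])² = 45.03 − 23.1602 = 21.8698.

21.870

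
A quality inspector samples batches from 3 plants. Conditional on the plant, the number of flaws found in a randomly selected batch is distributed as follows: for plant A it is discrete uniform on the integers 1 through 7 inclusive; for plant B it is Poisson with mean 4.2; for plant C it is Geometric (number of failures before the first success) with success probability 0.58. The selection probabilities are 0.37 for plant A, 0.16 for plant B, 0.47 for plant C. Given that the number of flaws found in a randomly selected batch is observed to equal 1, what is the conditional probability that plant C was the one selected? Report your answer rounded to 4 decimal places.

0.6453

Likelihoods P(X=1 | ·): A: 0.142857; B: 0.0629814; C: 0.2436.
Posterior ∝ prior × likelihood. Numerator for C: 0.47·0.2436 = 0.114492.
Normalizing constant: 0.37·0.142857 + 0.16·0.0629814 + 0.47·0.2436 = 0.177426.
P(C | observation) = 0.114492 / 0.177426 = 0.645294.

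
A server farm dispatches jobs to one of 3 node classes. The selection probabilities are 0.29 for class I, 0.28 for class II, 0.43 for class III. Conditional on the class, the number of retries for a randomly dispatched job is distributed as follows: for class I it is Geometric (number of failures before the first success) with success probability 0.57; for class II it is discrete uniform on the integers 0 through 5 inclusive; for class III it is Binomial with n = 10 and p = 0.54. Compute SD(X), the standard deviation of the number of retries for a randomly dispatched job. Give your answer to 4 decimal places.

2.4940

Per component, I: μ=0.754386, E[X²]=1.89258; II: μ=2.5, E[X²]=9.16667; III: μ=5.4, E[X²]=31.644.
E[X] = 0.29·0.754386 + 0.28·2.5 + 0.43·5.4 = 3.24077.
E[X²] = 0.29·1.89258 + 0.28·9.16667 + 0.43·31.644 = 16.7224.
Var(X) = E[X²] − (E[X])² = 16.7224 − 10.5026 = 6.21983.
SD(X) = √6.21983 = 2.49396.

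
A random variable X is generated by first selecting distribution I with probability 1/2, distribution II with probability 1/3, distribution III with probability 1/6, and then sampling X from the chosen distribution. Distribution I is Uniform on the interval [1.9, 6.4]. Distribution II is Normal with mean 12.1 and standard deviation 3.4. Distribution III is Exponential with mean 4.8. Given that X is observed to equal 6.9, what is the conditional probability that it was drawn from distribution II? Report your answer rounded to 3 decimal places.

0.596

Likelihoods f(6.9 | ·): I: 0; II: 0.0364336; III: 0.0494835.
Posterior ∝ prior × likelihood. Numerator for II: 0.333333·0.0364336 = 0.0121445.
Normalizing constant: 0.5·0 + 0.333333·0.0364336 + 0.166667·0.0494835 = 0.0203918.
P(II | observation) = 0.0121445 / 0.0203918 = 0.59556.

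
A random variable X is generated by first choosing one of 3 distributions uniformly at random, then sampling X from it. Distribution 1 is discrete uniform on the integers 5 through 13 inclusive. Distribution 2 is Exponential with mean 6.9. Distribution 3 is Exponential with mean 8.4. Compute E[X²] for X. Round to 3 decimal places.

For each component E[X²] = Var + (mean)², giving 1: 87.6667; 2: 95.22; 3: 141.12.
Overall E[X²] = 0.333333·87.6667 + 0.333333·95.22 + 0.333333·141.12 = 108.002.

108.002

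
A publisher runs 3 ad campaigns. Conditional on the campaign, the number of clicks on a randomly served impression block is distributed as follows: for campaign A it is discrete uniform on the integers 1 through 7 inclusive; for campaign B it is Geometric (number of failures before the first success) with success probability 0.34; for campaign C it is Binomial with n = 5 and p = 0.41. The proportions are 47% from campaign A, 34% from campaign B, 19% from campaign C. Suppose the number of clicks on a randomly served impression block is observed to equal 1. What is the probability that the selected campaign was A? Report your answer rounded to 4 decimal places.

Likelihoods P(X=1 | ·): A: 0.142857; B: 0.2244; C: 0.248406.
Posterior ∝ prior × likelihood. Numerator for A: 0.47·0.142857 = 0.0671429.
Normalizing constant: 0.47·0.142857 + 0.34·0.2244 + 0.19·0.248406 = 0.190636.
P(A | observation) = 0.0671429 / 0.190636 = 0.352205.

0.3522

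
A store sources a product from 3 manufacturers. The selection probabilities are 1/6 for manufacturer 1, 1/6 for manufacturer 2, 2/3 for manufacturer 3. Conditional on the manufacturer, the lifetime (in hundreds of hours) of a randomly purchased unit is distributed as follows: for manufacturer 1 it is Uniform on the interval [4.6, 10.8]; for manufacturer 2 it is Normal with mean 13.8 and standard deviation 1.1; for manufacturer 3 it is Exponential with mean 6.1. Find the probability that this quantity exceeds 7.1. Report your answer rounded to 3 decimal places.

Conditional on each manufacturer, P(X > 7.1): 1: 0.596774; 2: 1; 3: 0.312255.
By total probability, P(X > 7.1) = 0.166667·0.596774 + 0.166667·1 + 0.666667·0.312255 = 0.474299.

0.474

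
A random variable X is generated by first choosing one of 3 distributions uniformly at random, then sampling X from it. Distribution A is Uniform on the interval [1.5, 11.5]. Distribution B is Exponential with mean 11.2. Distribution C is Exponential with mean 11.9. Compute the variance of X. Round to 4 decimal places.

97.5433

Per component, A: μ=6.5, E[X²]=50.5833; B: μ=11.2, E[X²]=250.88; C: μ=11.9, E[X²]=283.22.
E[X] = 0.333333·6.5 + 0.333333·11.2 + 0.333333·11.9 = 9.86667.
E[X²] = 0.333333·50.5833 + 0.333333·250.88 + 0.333333·283.22 = 194.894.
Var(X) = E[X²] − (E[X])² = 194.894 − 97.3511 = 97.5433.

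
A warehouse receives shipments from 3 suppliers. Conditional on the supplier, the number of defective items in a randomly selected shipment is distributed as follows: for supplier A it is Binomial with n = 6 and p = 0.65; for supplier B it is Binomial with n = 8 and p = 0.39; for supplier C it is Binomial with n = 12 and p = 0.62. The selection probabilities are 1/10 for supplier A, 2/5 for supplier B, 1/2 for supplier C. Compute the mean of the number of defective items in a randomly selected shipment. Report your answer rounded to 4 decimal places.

5.3580

Component means — A: 3.9; B: 3.12; C: 7.44.
E[X] = 0.1·3.9 + 0.4·3.12 + 0.5·7.44 = 5.358.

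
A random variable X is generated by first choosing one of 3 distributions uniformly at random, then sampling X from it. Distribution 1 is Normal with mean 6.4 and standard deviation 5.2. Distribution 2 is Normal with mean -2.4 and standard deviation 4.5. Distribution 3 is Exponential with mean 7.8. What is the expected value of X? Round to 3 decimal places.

3.933

Component means — 1: 6.4; 2: -2.4; 3: 7.8.
E[X] = 0.333333·6.4 + 0.333333·-2.4 + 0.333333·7.8 = 3.93333.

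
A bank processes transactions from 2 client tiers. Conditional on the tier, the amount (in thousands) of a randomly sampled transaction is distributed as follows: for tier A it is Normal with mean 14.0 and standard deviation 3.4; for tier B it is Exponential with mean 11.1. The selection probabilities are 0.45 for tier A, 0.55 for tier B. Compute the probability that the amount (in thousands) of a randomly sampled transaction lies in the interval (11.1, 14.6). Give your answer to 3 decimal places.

0.223

Conditional on each tier, P(11.1 < X < 14.6): A: 0.373192; B: 0.0994898.
By total probability, P(11.1 < X < 14.6) = 0.45·0.373192 + 0.55·0.0994898 = 0.222656.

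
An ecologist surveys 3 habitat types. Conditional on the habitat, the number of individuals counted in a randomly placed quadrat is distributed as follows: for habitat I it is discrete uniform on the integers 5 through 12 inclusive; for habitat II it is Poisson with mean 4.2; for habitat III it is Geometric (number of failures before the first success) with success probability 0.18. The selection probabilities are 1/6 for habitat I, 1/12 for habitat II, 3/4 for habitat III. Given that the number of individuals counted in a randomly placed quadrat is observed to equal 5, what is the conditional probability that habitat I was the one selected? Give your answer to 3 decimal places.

Likelihoods P(X=5 | ·): I: 0.125; II: 0.163316; III: 0.0667332.
Posterior ∝ prior × likelihood. Numerator for I: 0.166667·0.125 = 0.0208333.
Normalizing constant: 0.166667·0.125 + 0.0833333·0.163316 + 0.75·0.0667332 = 0.0844929.
P(I | observation) = 0.0208333 / 0.0844929 = 0.246569.

0.247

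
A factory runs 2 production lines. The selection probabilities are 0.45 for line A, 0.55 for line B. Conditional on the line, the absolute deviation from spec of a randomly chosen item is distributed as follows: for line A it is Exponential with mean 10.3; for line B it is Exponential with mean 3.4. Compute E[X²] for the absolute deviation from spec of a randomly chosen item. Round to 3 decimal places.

108.197

For each component E[X²] = Var + (mean)², giving A: 212.18; B: 23.12.
Overall E[X²] = 0.45·212.18 + 0.55·23.12 = 108.197.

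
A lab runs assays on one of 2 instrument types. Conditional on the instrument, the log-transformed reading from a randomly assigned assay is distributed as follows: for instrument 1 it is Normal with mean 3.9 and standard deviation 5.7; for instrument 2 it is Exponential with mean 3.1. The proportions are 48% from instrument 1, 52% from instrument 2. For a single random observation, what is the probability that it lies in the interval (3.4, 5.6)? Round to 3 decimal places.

Conditional on each instrument, P(3.4 < X < 5.6): 1: 0.152192; 2: 0.169711.
By total probability, P(3.4 < X < 5.6) = 0.48·0.152192 + 0.52·0.169711 = 0.161302.

0.161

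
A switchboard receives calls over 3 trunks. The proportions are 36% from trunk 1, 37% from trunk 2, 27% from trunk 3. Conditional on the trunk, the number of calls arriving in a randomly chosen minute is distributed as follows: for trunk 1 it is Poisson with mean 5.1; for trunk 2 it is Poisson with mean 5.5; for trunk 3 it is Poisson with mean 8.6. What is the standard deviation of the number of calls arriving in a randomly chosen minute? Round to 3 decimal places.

Per component, 1: μ=5.1, E[X²]=31.11; 2: μ=5.5, E[X²]=35.75; 3: μ=8.6, E[X²]=82.56.
E[X] = 0.36·5.1 + 0.37·5.5 + 0.27·8.6 = 6.193.
E[X²] = 0.36·31.11 + 0.37·35.75 + 0.27·82.56 = 46.7183.
Var(X) = E[X²] − (E[X])² = 46.7183 − 38.3532 = 8.36505.
SD(X) = √8.36505 = 2.89224.

2.892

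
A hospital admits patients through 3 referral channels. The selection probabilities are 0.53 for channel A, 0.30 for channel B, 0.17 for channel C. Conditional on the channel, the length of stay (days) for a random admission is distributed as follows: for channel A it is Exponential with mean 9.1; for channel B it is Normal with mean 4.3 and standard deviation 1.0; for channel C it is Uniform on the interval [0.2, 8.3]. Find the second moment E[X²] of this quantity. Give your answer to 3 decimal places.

For each component E[X²] = Var + (mean)², giving A: 165.62; B: 19.49; C: 23.53.
Overall E[X²] = 0.53·165.62 + 0.3·19.49 + 0.17·23.53 = 97.6257.

97.626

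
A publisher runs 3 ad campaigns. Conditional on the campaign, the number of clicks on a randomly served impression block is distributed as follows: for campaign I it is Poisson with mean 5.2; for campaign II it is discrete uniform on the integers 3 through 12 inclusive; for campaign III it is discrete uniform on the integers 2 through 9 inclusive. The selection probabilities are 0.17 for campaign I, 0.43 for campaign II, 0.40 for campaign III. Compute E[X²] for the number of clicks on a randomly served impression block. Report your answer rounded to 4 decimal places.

47.4158

For each component E[X²] = Var + (mean)², giving I: 32.24; II: 64.5; III: 35.5.
Overall E[X²] = 0.17·32.24 + 0.43·64.5 + 0.4·35.5 = 47.4158.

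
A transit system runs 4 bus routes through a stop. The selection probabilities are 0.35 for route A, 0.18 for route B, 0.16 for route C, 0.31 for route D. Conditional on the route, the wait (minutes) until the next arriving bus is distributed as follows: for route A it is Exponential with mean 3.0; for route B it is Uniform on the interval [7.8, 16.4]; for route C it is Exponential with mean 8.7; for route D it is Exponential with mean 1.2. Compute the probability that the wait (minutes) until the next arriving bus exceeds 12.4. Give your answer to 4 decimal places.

Conditional on each route, P(X > 12.4): A: 0.0160294; B: 0.465116; C: 0.240439; D: 3.25305e-05.
By total probability, P(X > 12.4) = 0.35·0.0160294 + 0.18·0.465116 + 0.16·0.240439 + 0.31·3.25305e-05 = 0.127812.

0.1278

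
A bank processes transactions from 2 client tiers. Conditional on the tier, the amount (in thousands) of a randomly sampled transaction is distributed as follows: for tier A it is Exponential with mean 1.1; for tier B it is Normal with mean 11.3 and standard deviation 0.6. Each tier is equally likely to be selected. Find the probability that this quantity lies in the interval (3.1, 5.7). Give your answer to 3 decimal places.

0.027

Conditional on each tier, P(3.1 < X < 5.7): A: 0.0540966; B: 0.
By total probability, P(3.1 < X < 5.7) = 0.5·0.0540966 + 0.5·0 = 0.0270483.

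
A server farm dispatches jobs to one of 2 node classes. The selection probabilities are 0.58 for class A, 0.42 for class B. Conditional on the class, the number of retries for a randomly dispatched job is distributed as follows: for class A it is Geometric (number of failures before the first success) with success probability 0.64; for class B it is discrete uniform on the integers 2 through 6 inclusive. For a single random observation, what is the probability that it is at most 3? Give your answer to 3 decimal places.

0.738

Conditional on each class, P(X ≤ 3): A: 0.983204; B: 0.4.
By total probability, P(X ≤ 3) = 0.58·0.983204 + 0.42·0.4 = 0.738258.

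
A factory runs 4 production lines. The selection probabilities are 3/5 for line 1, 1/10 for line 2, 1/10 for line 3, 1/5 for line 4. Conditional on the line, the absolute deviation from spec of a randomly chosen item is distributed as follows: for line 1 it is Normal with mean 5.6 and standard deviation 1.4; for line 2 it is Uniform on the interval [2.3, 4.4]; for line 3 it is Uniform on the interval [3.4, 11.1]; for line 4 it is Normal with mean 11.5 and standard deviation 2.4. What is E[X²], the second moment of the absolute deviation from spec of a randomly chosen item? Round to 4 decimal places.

For each component E[X²] = Var + (mean)², giving 1: 33.32; 2: 11.59; 3: 57.5033; 4: 138.01.
Overall E[X²] = 0.6·33.32 + 0.1·11.59 + 0.1·57.5033 + 0.2·138.01 = 54.5033.

54.5033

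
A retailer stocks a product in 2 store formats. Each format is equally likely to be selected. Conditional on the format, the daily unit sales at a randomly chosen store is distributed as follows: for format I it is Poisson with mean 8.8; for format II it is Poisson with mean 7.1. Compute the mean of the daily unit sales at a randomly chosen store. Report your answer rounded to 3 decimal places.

7.950

Component means — I: 8.8; II: 7.1.
E[X] = 0.5·8.8 + 0.5·7.1 = 7.95.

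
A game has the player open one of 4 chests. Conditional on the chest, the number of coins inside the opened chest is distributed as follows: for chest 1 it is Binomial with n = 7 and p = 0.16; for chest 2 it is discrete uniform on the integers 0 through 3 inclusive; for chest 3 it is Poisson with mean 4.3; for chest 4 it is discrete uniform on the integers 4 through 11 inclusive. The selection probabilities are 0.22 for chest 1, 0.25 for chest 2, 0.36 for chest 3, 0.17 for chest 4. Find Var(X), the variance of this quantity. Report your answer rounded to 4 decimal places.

Per component, 1: μ=1.12, E[X²]=2.1952; 2: μ=1.5, E[X²]=3.5; 3: μ=4.3, E[X²]=22.79; 4: μ=7.5, E[X²]=61.5.
E[X] = 0.22·1.12 + 0.25·1.5 + 0.36·4.3 + 0.17·7.5 = 3.4444.
E[X²] = 0.22·2.1952 + 0.25·3.5 + 0.36·22.79 + 0.17·61.5 = 20.0173.
Var(X) = E[X²] − (E[X])² = 20.0173 − 11.8639 = 8.15345.

8.1535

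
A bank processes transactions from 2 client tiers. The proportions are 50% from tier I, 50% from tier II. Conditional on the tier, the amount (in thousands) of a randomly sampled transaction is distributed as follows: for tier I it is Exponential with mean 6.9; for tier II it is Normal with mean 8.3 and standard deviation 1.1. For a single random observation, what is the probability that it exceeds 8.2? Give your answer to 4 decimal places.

Conditional on each tier, P(X > 8.2): I: 0.304707; II: 0.536218.
By total probability, P(X > 8.2) = 0.5·0.304707 + 0.5·0.536218 = 0.420462.

0.4205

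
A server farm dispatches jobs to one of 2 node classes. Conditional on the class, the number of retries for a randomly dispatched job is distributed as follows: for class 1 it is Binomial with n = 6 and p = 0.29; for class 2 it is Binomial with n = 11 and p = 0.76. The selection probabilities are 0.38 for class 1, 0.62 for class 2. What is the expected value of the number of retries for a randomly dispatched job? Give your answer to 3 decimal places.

5.844

Component means — 1: 1.74; 2: 8.36.
E[X] = 0.38·1.74 + 0.62·8.36 = 5.8444.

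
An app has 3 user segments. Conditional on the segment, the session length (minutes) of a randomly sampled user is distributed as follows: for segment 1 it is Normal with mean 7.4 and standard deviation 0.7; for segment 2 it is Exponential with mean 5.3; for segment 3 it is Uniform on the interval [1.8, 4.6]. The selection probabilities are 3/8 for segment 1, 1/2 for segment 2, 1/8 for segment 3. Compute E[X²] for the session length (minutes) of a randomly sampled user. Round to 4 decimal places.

50.1704

For each component E[X²] = Var + (mean)², giving 1: 55.25; 2: 56.18; 3: 10.8933.
Overall E[X²] = 0.375·55.25 + 0.5·56.18 + 0.125·10.8933 = 50.1704.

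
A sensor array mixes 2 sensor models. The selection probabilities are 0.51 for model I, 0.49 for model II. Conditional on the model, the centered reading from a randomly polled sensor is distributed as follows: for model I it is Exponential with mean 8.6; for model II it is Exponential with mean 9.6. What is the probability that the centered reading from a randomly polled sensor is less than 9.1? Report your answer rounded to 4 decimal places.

Conditional on each model, P(X < 9.1): I: 0.652899; II: 0.612452.
By total probability, P(X < 9.1) = 0.51·0.652899 + 0.49·0.612452 = 0.63308.

0.6331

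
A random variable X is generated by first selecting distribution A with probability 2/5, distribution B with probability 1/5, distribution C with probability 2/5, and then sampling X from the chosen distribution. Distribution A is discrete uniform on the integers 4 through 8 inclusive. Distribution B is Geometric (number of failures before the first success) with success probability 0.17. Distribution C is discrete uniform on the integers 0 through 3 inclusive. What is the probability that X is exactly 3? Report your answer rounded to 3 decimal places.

0.119

Conditional on each component, P(X = 3): A: 0; B: 0.0972038; C: 0.25.
By total probability, P(X = 3) = 0.4·0 + 0.2·0.0972038 + 0.4·0.25 = 0.119441.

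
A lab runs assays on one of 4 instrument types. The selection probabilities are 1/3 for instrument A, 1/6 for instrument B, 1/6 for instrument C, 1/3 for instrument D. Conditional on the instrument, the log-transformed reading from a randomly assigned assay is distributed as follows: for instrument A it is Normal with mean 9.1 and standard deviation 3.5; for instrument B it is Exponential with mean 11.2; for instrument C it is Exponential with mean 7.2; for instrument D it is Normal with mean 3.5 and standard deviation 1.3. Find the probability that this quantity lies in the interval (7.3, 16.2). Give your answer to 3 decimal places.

Conditional on each instrument, P(7.3 < X < 16.2): A: 0.675223; B: 0.285705; C: 0.257406; D: 0.00173295.
By total probability, P(7.3 < X < 16.2) = 0.333333·0.675223 + 0.166667·0.285705 + 0.166667·0.257406 + 0.333333·0.00173295 = 0.31617.

0.316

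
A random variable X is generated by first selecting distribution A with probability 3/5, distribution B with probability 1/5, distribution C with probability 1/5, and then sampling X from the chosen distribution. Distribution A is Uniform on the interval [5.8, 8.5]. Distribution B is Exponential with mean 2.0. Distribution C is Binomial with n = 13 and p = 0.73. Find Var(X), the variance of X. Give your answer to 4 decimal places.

Per component, A: μ=7.15, E[X²]=51.73; B: μ=2, E[X²]=8; C: μ=9.49, E[X²]=92.6224.
E[X] = 0.6·7.15 + 0.2·2 + 0.2·9.49 = 6.588.
E[X²] = 0.6·51.73 + 0.2·8 + 0.2·92.6224 = 51.1625.
Var(X) = E[X²] − (E[X])² = 51.1625 − 43.4017 = 7.76074.

7.7607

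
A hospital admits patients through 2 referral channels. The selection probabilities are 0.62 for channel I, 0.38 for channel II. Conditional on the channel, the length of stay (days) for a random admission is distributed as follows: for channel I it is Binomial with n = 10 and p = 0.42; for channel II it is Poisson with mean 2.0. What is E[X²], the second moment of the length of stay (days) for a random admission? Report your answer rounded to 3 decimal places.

14.727

For each component E[X²] = Var + (mean)², giving I: 20.076; II: 6.
Overall E[X²] = 0.62·20.076 + 0.38·6 = 14.7271.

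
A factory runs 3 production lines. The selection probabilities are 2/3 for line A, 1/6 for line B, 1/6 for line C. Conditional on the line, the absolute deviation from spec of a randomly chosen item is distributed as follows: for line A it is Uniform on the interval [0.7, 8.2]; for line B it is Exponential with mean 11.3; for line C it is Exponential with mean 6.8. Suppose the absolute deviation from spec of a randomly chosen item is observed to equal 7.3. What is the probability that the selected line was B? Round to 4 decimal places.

Likelihoods f(7.3 | ·): A: 0.133333; B: 0.0463831; C: 0.0502647.
Posterior ∝ prior × likelihood. Numerator for B: 0.166667·0.0463831 = 0.00773051.
Normalizing constant: 0.666667·0.133333 + 0.166667·0.0463831 + 0.166667·0.0502647 = 0.104997.
P(B | observation) = 0.00773051 / 0.104997 = 0.0736262.

0.0736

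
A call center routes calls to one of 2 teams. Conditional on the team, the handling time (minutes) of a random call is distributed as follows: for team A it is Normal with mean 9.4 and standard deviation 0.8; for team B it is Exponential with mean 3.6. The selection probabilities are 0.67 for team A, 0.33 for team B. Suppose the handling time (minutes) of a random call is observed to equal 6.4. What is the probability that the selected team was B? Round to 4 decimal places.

0.9813

Likelihoods f(6.4 | ·): A: 0.000440745; B: 0.0469481.
Posterior ∝ prior × likelihood. Numerator for B: 0.33·0.0469481 = 0.0154929.
Normalizing constant: 0.67·0.000440745 + 0.33·0.0469481 = 0.0157882.
P(B | observation) = 0.0154929 / 0.0157882 = 0.981296.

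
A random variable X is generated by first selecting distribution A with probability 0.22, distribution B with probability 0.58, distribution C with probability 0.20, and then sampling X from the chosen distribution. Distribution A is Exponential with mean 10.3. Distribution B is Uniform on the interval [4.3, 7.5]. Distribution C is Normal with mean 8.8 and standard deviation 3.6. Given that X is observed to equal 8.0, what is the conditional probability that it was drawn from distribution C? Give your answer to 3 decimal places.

0.688

Likelihoods f(8.0 | ·): A: 0.0446526; B: 0; C: 0.108115.
Posterior ∝ prior × likelihood. Numerator for C: 0.2·0.108115 = 0.0216229.
Normalizing constant: 0.22·0.0446526 + 0.58·0 + 0.2·0.108115 = 0.0314465.
P(C | observation) = 0.0216229 / 0.0314465 = 0.68761.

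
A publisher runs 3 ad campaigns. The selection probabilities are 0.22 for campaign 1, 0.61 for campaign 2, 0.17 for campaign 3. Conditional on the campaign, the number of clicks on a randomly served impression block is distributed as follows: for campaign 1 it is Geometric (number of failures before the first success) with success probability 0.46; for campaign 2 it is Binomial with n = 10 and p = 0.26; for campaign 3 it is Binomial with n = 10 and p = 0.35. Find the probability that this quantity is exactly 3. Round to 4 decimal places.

0.2151

Conditional on each campaign, P(X = 3): 1: 0.0724334; 2: 0.256285; 3: 0.25222.
By total probability, P(X = 3) = 0.22·0.0724334 + 0.61·0.256285 + 0.17·0.25222 = 0.215147.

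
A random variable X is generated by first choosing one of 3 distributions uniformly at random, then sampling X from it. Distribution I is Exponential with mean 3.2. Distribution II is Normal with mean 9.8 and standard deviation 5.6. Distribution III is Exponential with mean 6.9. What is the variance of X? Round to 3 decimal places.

Per component, I: μ=3.2, E[X²]=20.48; II: μ=9.8, E[X²]=127.4; III: μ=6.9, E[X²]=95.22.
E[X] = 0.333333·3.2 + 0.333333·9.8 + 0.333333·6.9 = 6.63333.
E[X²] = 0.333333·20.48 + 0.333333·127.4 + 0.333333·95.22 = 81.0333.
Var(X) = E[X²] − (E[X])² = 81.0333 − 44.0011 = 37.0322.

37.032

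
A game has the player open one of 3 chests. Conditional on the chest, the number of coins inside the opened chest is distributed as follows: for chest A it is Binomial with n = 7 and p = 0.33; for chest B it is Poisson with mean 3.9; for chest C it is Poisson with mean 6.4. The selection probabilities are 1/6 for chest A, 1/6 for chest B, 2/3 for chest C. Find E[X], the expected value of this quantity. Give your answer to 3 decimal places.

Component means — A: 2.31; B: 3.9; C: 6.4.
E[X] = 0.166667·2.31 + 0.166667·3.9 + 0.666667·6.4 = 5.30167.

5.302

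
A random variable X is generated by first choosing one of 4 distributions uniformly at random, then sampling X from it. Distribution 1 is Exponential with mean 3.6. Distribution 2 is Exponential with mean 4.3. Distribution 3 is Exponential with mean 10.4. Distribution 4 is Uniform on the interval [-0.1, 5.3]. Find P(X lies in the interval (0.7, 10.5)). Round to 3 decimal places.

Conditional on each component, P(0.7 < X < 10.5): 1: 0.769178; 2: 0.76277; 3: 0.570548; 4: 0.851852.
By total probability, P(0.7 < X < 10.5) = 0.25·0.769178 + 0.25·0.76277 + 0.25·0.570548 + 0.25·0.851852 = 0.738587.

0.739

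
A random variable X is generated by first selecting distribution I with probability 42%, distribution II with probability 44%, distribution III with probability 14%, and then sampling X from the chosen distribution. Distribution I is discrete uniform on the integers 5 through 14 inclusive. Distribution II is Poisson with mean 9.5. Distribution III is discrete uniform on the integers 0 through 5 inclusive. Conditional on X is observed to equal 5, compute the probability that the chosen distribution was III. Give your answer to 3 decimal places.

0.270

Likelihoods P(X=5 | ·): I: 0.1; II: 0.0482658; III: 0.166667.
Posterior ∝ prior × likelihood. Numerator for III: 0.14·0.166667 = 0.0233333.
Normalizing constant: 0.42·0.1 + 0.44·0.0482658 + 0.14·0.166667 = 0.0865703.
P(III | observation) = 0.0233333 / 0.0865703 = 0.269531.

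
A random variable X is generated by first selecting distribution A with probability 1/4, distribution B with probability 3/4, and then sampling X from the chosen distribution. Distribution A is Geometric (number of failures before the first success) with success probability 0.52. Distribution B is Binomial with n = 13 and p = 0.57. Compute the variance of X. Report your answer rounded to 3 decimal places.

10.724

Per component, A: μ=0.923077, E[X²]=2.62722; B: μ=7.41, E[X²]=58.0944.
E[X] = 0.25·0.923077 + 0.75·7.41 = 5.78827.
E[X²] = 0.25·2.62722 + 0.75·58.0944 = 44.2276.
Var(X) = E[X²] − (E[X])² = 44.2276 − 33.5041 = 10.7235.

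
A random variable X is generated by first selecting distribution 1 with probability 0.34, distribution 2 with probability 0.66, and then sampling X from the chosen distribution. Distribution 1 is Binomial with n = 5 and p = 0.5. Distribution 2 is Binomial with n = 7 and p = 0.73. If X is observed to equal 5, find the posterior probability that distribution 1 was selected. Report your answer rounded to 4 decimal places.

0.0483

Likelihoods P(X=5 | ·): 1: 0.03125; 2: 0.317367.
Posterior ∝ prior × likelihood. Numerator for 1: 0.34·0.03125 = 0.010625.
Normalizing constant: 0.34·0.03125 + 0.66·0.317367 = 0.220087.
P(1 | observation) = 0.010625 / 0.220087 = 0.0482764.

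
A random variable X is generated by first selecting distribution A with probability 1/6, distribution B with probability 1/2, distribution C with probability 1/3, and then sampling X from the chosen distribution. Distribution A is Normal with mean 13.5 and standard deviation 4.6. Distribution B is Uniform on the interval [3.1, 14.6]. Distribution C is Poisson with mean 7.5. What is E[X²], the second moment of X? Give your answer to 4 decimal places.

For each component E[X²] = Var + (mean)², giving A: 203.41; B: 89.3433; C: 63.75.
Overall E[X²] = 0.166667·203.41 + 0.5·89.3433 + 0.333333·63.75 = 99.8233.

99.8233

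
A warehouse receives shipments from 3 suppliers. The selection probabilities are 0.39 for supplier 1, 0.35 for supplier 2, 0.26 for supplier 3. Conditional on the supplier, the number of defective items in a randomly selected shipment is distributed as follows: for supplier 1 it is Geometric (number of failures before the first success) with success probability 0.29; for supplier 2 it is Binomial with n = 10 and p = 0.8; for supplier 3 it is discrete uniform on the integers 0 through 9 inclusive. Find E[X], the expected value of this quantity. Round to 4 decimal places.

Component means — 1: 2.44828; 2: 8; 3: 4.5.
E[X] = 0.39·2.44828 + 0.35·8 + 0.26·4.5 = 4.92483.

4.9248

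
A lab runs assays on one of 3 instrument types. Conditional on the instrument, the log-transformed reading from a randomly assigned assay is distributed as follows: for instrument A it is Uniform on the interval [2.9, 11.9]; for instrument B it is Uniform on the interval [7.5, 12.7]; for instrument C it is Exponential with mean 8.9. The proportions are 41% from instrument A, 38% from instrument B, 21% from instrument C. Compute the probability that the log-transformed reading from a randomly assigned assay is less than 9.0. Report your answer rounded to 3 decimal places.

Conditional on each instrument, P(X < 9.0): A: 0.677778; B: 0.288462; C: 0.636231.
By total probability, P(X < 9.0) = 0.41·0.677778 + 0.38·0.288462 + 0.21·0.636231 = 0.521113.

0.521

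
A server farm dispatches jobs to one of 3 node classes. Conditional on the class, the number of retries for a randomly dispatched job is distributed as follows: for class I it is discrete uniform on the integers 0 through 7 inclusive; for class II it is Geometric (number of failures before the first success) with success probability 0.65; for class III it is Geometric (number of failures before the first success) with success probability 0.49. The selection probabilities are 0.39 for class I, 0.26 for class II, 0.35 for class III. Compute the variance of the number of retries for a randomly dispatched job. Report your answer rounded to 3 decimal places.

Per component, I: μ=3.5, E[X²]=17.5; II: μ=0.538462, E[X²]=1.11834; III: μ=1.04082, E[X²]=3.20741.
E[X] = 0.39·3.5 + 0.26·0.538462 + 0.35·1.04082 = 1.86929.
E[X²] = 0.39·17.5 + 0.26·1.11834 + 0.35·3.20741 = 8.23836.
Var(X) = E[X²] − (E[X])² = 8.23836 − 3.49423 = 4.74413.

4.744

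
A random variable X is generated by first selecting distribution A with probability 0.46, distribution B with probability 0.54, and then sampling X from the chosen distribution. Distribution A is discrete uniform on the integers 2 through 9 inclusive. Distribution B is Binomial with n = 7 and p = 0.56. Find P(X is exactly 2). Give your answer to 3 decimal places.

Conditional on each component, P(X = 2): A: 0.125; B: 0.108607.
By total probability, P(X = 2) = 0.46·0.125 + 0.54·0.108607 = 0.116148.

0.116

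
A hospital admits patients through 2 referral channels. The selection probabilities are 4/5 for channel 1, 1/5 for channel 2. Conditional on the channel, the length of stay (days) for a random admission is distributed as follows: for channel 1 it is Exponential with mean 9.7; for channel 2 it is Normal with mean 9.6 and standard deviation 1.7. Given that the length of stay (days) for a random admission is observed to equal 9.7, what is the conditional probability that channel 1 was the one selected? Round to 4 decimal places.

0.3930

Likelihoods f(9.7 | ·): 1: 0.0379257; 2: 0.234266.
Posterior ∝ prior × likelihood. Numerator for 1: 0.8·0.0379257 = 0.0303406.
Normalizing constant: 0.8·0.0379257 + 0.2·0.234266 = 0.0771938.
P(1 | observation) = 0.0303406 / 0.0771938 = 0.393044.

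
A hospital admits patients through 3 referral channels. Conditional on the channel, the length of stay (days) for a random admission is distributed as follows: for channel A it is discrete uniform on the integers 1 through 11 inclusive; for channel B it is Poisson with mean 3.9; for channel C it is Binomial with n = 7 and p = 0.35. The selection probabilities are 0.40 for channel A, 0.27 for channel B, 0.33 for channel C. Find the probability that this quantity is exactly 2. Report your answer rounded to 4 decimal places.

Conditional on each channel, P(X = 2): A: 0.0909091; B: 0.15394; C: 0.298485.
By total probability, P(X = 2) = 0.4·0.0909091 + 0.27·0.15394 + 0.33·0.298485 = 0.176427.

0.1764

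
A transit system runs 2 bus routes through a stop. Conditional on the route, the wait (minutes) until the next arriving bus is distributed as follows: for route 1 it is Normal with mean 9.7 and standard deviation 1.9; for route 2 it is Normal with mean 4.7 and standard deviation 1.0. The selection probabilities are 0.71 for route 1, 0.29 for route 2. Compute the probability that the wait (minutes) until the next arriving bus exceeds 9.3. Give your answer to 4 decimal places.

Conditional on each route, P(X > 9.3): 1: 0.583372; 2: 2.11245e-06.
By total probability, P(X > 9.3) = 0.71·0.583372 + 0.29·2.11245e-06 = 0.414194.

0.4142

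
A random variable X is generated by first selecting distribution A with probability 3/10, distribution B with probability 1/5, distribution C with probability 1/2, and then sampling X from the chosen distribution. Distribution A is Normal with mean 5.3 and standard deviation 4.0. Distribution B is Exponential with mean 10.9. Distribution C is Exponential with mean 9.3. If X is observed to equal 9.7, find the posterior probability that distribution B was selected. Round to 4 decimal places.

Likelihoods f(9.7 | ·): A: 0.054463; B: 0.0376783; C: 0.0378916.
Posterior ∝ prior × likelihood. Numerator for B: 0.2·0.0376783 = 0.00753566.
Normalizing constant: 0.3·0.054463 + 0.2·0.0376783 + 0.5·0.0378916 = 0.0428204.
P(B | observation) = 0.00753566 / 0.0428204 = 0.175983.

0.1760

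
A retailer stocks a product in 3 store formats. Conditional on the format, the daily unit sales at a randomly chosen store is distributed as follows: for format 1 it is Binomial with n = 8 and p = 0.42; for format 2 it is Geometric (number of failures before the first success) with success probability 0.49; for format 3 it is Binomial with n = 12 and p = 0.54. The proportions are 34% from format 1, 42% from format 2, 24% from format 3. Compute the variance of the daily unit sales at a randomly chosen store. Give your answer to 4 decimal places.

Per component, 1: μ=3.36, E[X²]=13.2384; 2: μ=1.04082, E[X²]=3.20741; 3: μ=6.48, E[X²]=44.9712.
E[X] = 0.34·3.36 + 0.42·1.04082 + 0.24·6.48 = 3.13474.
E[X²] = 0.34·13.2384 + 0.42·3.20741 + 0.24·44.9712 = 16.6413.
Var(X) = E[X²] − (E[X])² = 16.6413 − 9.82661 = 6.81464.

6.8146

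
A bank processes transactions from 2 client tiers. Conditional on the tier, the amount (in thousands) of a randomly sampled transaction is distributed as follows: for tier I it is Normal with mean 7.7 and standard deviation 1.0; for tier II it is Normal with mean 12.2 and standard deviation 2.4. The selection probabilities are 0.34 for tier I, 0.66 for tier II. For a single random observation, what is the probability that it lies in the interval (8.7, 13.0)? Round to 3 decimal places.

0.422

Conditional on each tier, P(8.7 < X < 13.0): I: 0.158655; II: 0.558184.
By total probability, P(8.7 < X < 13.0) = 0.34·0.158655 + 0.66·0.558184 = 0.422344.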